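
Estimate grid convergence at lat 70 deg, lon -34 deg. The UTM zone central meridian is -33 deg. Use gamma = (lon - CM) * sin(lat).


gamma = (-34 - -33) * sin(70) = -1 * 0.939693 = -0.94 degrees

-0.94 degrees


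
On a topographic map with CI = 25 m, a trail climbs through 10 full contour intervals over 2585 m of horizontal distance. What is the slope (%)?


elevation change = 10 * 25 = 250 m
slope = 250 / 2585 * 100 = 9.7%

9.7%


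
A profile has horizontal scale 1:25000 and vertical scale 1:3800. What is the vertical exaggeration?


VE = horizontal_scale / vertical_scale = 25000 / 3800 ≈ 6.6

6.6x


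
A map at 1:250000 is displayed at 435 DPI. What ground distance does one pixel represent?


pixel_cm = 2.54 / 435 ≈ 0.005839 cm
ground = pixel_cm * 250000 / 100 = 2.54 * 250000 / (435 * 100) = 635000 / 43500 ≈ 14.6 m

14.6 m


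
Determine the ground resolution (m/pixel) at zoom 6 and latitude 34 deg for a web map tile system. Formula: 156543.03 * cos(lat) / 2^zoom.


res = 156543.03 * cos(34) / 2^6 = 156543.03 * 0.82903757 / 64 = 2027.81 m/pixel

2027.81 m/pixel


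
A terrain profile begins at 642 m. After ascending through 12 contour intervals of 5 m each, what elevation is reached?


elevation = 642 + 12 * 5 = 702 m

702 m


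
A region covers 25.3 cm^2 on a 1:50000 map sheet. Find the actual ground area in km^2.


ground_area = 25.3 * (50000/100)^2 = 6325000.0 m^2 = 6.325 km^2

6.325 km^2


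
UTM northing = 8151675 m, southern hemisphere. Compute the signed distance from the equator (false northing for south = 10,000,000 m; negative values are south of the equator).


For southern: actual = 8151675 - 10000000 = -1848325 m

-1848325 m


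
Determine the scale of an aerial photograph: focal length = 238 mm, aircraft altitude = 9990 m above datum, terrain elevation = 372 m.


scale = f / (H - h) = 238 mm / 9618 m = 238 / 9618000 = 1:40412

1:40412


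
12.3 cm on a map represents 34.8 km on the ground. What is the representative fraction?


ground = 34.8 km = 3480000 cm; RF denominator = ground / map = 3480000 / 12.3 ≈ 282927; RF = 1:282927

1:282927


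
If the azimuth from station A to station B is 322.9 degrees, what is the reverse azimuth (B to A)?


back azimuth = (322.9 + 180) mod 360 = 142.9 degrees

142.9 degrees


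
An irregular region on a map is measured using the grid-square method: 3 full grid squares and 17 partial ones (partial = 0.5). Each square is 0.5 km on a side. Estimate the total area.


effective squares = 3 + 17 * 0.5 = 11.5
area = 11.5 * 0.25 = 2.875 km^2

2.875 km^2


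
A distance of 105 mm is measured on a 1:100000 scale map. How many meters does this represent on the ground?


ground = 105 mm * 100000 / 1000 = 10500.0 m

10500.0 m


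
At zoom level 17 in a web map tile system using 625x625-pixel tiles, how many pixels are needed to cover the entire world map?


tiles per axis = 2^17 = 131072
total tiles = 131072^2 = 17179869184
pixels per axis = 131072 * 625 = 81920000
total pixels = 81920000^2 = 6710886400000000

6710886400000000 pixels


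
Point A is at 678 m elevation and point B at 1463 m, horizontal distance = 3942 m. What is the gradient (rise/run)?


gradient = (1463 - 678) / 3942 = 785 / 3942 = 0.1991

0.1991


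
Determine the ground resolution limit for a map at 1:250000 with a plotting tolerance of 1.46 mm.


ground = 1.46 mm * 250000 / 1000 = 365.0 m

365.0 m


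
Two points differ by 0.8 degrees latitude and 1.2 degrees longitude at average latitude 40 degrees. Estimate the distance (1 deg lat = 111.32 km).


dlat_km = 0.8 * 111.32 = 89.056
dlon_km = 1.2 * 111.32 * cos(40) ≈ 102.331
dist = sqrt(89.056^2 + 102.331^2) ≈ 135.7 km

135.7 km


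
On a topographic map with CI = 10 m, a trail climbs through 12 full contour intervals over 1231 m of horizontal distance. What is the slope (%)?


elevation change = 12 * 10 = 120 m
slope = 120 / 1231 * 100 = 9.7%

9.7%


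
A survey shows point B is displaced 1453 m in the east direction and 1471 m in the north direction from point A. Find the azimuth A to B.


az = atan2(1453, 1471) = 44.6 deg
adjusted to 0-360: 44.6 degrees

44.6 degrees


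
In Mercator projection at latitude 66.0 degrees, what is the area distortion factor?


area_distortion = 1/cos^2(66.0) = 6.045

6.045


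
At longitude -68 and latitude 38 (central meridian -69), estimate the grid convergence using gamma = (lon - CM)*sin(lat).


gamma = (-68 - -69) * sin(38) = 1 * 0.615661 = 0.616 degrees

0.616 degrees


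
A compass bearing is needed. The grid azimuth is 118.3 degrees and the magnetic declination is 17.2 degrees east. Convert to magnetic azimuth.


magnetic azimuth = grid azimuth - declination (east +ve)
mag_az = 118.3 - 17.2 = 101.1 degrees

101.1 degrees


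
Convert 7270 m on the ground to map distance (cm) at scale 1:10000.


map_cm = 7270 * 100 / 10000 = 72.7 cm

72.7 cm


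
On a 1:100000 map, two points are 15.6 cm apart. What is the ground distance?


ground = 15.6 cm * 100000 / 100 = 15600.0 m = 15.6 km

15.6 km


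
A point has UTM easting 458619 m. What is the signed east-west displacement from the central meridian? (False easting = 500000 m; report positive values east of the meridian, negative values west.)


displacement = 458619 - 500000 = -41381 m

-41381 m


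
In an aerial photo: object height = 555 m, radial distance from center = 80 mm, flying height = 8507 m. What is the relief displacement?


d = h * r / H = 555 * 80 / 8507 = 5.22 mm

5.22 mm


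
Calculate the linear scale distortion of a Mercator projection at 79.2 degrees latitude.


SF = 1 / cos(79.2) = 1 / 0.187381 = 5.337

5.337


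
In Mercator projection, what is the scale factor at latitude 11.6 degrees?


SF = 1 / cos(11.6) = 1 / 0.979575 = 1.021

1.021


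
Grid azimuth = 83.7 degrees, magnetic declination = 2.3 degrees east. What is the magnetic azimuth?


magnetic azimuth = grid azimuth - declination (east +ve)
mag_az = 83.7 - 2.3 = 81.4 degrees

81.4 degrees


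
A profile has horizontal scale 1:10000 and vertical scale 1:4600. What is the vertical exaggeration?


VE = horizontal_scale / vertical_scale = 10000 / 4600 ≈ 2.2

2.2x


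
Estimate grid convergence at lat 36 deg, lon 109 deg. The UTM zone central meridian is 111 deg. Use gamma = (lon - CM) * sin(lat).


gamma = (109 - 111) * sin(36) = -2 * 0.587785 = -1.176 degrees

-1.176 degrees


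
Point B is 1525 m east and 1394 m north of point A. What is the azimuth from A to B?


az = atan2(1525, 1394) = 47.6 deg
adjusted to 0-360: 47.6 degrees

47.6 degrees


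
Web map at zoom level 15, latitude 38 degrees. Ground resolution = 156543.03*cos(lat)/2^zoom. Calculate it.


res = 156543.03 * cos(38) / 2^15 = 156543.03 * 0.78801075 / 32768 = 3.76 m/pixel

3.76 m/pixel


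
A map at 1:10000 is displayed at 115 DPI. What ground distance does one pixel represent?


pixel_cm = 2.54 / 115 ≈ 0.022087 cm
ground = pixel_cm * 10000 / 100 = 2.54 * 10000 / (115 * 100) = 25400 / 11500 ≈ 2.21 m

2.21 m


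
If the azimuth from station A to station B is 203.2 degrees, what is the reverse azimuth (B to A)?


back azimuth = (203.2 + 180) mod 360 = 23.2 degrees

23.2 degrees


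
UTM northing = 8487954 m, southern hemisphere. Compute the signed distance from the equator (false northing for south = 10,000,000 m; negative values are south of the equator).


For southern: actual = 8487954 - 10000000 = -1512046 m

-1512046 m


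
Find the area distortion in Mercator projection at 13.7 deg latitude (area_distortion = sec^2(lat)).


area_distortion = 1/cos^2(13.7) = 1.059

1.059


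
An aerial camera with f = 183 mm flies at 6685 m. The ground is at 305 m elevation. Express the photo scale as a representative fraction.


scale = f / (H - h) = 183 mm / 6380 m = 183 / 6380000 = 1:34863

1:34863


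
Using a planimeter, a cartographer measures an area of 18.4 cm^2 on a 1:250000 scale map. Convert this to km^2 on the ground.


ground_area = 18.4 * (250000/100)^2 = 115000000.0 m^2 = 115.0 km^2

115.0 km^2


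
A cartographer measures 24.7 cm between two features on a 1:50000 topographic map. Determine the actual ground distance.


ground = 24.7 cm * 50000 / 100 = 12350.0 m = 12.35 km

12.35 km


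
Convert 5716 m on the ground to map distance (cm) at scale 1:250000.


map_cm = 5716 * 100 / 250000 = 2.2864 cm ≈ 2.29 cm

2.29 cm


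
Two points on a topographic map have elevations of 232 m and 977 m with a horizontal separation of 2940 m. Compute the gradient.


gradient = (977 - 232) / 2940 = 745 / 2940 = 0.2534

0.2534


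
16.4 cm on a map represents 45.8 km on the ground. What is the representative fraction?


ground = 45.8 km = 4580000 cm; RF denominator = ground / map = 4580000 / 16.4 ≈ 279268; RF = 1:279268

1:279268


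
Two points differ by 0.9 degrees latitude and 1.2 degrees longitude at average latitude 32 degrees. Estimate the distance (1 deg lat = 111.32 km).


dlat_km = 0.9 * 111.32 = 100.188
dlon_km = 1.2 * 111.32 * cos(32) ≈ 113.286
dist = sqrt(100.188^2 + 113.286^2) ≈ 151.2 km

151.2 km


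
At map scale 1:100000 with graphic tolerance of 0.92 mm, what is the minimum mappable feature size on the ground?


ground = 0.92 mm * 100000 / 1000 = 92.0 m

92.0 m


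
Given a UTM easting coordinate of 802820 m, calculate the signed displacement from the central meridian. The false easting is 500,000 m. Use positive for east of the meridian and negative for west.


displacement = 802820 - 500000 = 302820 m

302820 m


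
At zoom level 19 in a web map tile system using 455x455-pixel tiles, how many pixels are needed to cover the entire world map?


tiles per axis = 2^19 = 524288
total tiles = 524288^2 = 274877906944
pixels per axis = 524288 * 455 = 238551040
total pixels = 238551040^2 = 56906598685081600

56906598685081600 pixels


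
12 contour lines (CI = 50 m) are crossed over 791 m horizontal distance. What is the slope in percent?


elevation change = 12 * 50 = 600 m
slope = 600 / 791 * 100 = 75.9%

75.9%


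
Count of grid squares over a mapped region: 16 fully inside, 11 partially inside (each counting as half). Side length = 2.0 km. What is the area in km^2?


effective squares = 16 + 11 * 0.5 = 21.5
area = 21.5 * 4.0 = 86.0 km^2

86.0 km^2


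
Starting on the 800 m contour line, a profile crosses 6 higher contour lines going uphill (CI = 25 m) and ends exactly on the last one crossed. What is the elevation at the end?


elevation = 800 + 6 * 25 = 950 m

950 m


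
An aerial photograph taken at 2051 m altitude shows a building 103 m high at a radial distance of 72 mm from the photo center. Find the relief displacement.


d = h * r / H = 103 * 72 / 2051 = 3.62 mm

3.62 mm


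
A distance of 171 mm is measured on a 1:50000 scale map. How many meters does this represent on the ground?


ground = 171 mm * 50000 / 1000 = 8550.0 m

8550.0 m


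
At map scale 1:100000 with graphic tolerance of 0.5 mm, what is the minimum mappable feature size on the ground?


ground = 0.5 mm * 100000 / 1000 = 50.0 m

50.0 m


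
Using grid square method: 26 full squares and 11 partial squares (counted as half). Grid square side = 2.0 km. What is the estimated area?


effective squares = 26 + 11 * 0.5 = 31.5
area = 31.5 * 4.0 = 126.0 km^2

126.0 km^2


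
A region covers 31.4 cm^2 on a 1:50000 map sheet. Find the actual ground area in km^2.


ground_area = 31.4 * (50000/100)^2 = 7850000.0 m^2 = 7.85 km^2

7.85 km^2


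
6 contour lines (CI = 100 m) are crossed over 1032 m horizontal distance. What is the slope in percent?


elevation change = 6 * 100 = 600 m
slope = 600 / 1032 * 100 = 58.1%

58.1%


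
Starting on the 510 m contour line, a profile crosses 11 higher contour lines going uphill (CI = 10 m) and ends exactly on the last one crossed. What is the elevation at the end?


elevation = 510 + 11 * 10 = 620 m

620 m


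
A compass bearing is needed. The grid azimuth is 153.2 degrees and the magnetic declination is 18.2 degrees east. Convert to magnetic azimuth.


magnetic azimuth = grid azimuth - declination (east +ve)
mag_az = 153.2 - 18.2 = 135.0 degrees

135.0 degrees


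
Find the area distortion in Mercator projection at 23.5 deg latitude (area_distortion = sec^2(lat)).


area_distortion = 1/cos^2(23.5) = 1.189

1.189


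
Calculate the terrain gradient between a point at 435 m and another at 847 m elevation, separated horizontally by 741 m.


gradient = (847 - 435) / 741 = 412 / 741 = 0.556

0.556


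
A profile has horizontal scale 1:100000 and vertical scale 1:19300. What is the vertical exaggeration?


VE = horizontal_scale / vertical_scale = 100000 / 19300 ≈ 5.2

5.2x


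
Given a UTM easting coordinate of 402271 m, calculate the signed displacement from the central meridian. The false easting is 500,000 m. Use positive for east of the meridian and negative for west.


displacement = 402271 - 500000 = -97729 m

-97729 m


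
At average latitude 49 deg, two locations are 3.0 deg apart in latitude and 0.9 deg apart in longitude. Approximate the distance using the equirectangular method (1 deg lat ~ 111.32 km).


dlat_km = 3.0 * 111.32 = 333.96
dlon_km = 0.9 * 111.32 * cos(49) ≈ 65.729
dist = sqrt(333.96^2 + 65.729^2) ≈ 340.4 km

340.4 km


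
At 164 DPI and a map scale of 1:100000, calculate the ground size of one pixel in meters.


pixel_cm = 2.54 / 164 ≈ 0.015488 cm
ground = pixel_cm * 100000 / 100 = 2.54 * 100000 / (164 * 100) = 254000 / 16400 ≈ 15.49 m

15.49 m


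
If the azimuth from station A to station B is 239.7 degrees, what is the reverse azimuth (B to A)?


back azimuth = (239.7 + 180) mod 360 = 59.7 degrees

59.7 degrees


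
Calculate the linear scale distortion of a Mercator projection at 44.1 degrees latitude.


SF = 1 / cos(44.1) = 1 / 0.718126 = 1.393

1.393


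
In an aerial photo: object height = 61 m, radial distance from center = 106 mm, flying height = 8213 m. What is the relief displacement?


d = h * r / H = 61 * 106 / 8213 = 0.79 mm

0.79 mm


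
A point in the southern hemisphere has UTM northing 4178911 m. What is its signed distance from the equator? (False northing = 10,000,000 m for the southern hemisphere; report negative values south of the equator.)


For southern: actual = 4178911 - 10000000 = -5821089 m

-5821089 m


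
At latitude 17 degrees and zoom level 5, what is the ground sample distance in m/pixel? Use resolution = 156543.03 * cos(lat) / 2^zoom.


res = 156543.03 * cos(17) / 2^5 = 156543.03 * 0.95630476 / 32 = 4678.21 m/pixel

4678.21 m/pixel


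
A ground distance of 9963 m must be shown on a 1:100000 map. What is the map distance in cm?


map_cm = 9963 * 100 / 100000 = 9.963 cm ≈ 9.96 cm

9.96 cm


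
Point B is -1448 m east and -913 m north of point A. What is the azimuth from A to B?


az = atan2(-1448, -913) = -122.2 deg
adjusted to 0-360: 237.8 degrees

237.8 degrees


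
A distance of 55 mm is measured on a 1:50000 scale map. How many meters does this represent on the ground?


ground = 55 mm * 50000 / 1000 = 2750.0 m

2750.0 m


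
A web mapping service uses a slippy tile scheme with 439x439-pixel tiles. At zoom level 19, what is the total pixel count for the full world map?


tiles per axis = 2^19 = 524288
total tiles = 524288^2 = 274877906944
pixels per axis = 524288 * 439 = 230162432
total pixels = 230162432^2 = 52974745104154624

52974745104154624 pixels


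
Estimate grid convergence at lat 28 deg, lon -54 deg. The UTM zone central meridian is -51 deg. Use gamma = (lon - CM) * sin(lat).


gamma = (-54 - -51) * sin(28) = -3 * 0.469472 = -1.408 degrees

-1.408 degrees


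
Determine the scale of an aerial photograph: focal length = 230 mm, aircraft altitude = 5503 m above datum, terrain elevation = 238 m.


scale = f / (H - h) = 230 mm / 5265 m = 230 / 5265000 = 1:22891

1:22891


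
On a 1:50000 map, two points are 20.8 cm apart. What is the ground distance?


ground = 20.8 cm * 50000 / 100 = 10400.0 m = 10.4 km

10.4 km


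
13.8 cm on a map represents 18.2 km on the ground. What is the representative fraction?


ground = 18.2 km = 1820000 cm; RF denominator = ground / map = 1820000 / 13.8 ≈ 131884; RF = 1:131884

1:131884


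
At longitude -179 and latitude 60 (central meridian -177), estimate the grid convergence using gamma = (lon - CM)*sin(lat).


gamma = (-179 - -177) * sin(60) = -2 * 0.866025 = -1.732 degrees

-1.732 degrees


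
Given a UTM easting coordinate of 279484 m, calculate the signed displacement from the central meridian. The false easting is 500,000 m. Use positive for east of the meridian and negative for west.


displacement = 279484 - 500000 = -220516 m

-220516 m


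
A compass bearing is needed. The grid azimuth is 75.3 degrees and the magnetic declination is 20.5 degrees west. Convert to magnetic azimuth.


magnetic azimuth = grid azimuth - declination (east +ve)
mag_az = 75.3 - -20.5 = 95.8 degrees

95.8 degrees


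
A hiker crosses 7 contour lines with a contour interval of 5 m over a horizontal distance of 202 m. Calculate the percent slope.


elevation change = 7 * 5 = 35 m
slope = 35 / 202 * 100 = 17.3%

17.3%


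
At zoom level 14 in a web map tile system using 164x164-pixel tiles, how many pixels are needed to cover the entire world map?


tiles per axis = 2^14 = 16384
total tiles = 16384^2 = 268435456
pixels per axis = 16384 * 164 = 2686976
total pixels = 2686976^2 = 7219840024576

7219840024576 pixels


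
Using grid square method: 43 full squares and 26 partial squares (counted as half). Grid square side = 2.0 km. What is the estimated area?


effective squares = 43 + 26 * 0.5 = 56.0
area = 56.0 * 4.0 = 224.0 km^2

224.0 km^2


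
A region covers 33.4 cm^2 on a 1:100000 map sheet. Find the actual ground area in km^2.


ground_area = 33.4 * (100000/100)^2 = 33400000.0 m^2 = 33.4 km^2

33.4 km^2


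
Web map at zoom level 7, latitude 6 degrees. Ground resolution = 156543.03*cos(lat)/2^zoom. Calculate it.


res = 156543.03 * cos(6) / 2^7 = 156543.03 * 0.9945219 / 128 = 1216.29 m/pixel

1216.29 m/pixel


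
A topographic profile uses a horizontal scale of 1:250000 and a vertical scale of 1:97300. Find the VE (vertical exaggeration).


VE = horizontal_scale / vertical_scale = 250000 / 97300 ≈ 2.6

2.6x


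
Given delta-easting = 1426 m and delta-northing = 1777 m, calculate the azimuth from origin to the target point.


az = atan2(1426, 1777) = 38.7 deg
adjusted to 0-360: 38.7 degrees

38.7 degrees


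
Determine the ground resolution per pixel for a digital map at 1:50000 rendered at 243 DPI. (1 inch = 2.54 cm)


pixel_cm = 2.54 / 243 ≈ 0.010453 cm
ground = pixel_cm * 50000 / 100 = 2.54 * 50000 / (243 * 100) = 127000 / 24300 ≈ 5.23 m

5.23 m


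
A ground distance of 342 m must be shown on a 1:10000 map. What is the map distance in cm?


map_cm = 342 * 100 / 10000 = 3.42 cm

3.42 cm


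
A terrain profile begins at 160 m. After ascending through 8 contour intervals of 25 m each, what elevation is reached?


elevation = 160 + 8 * 25 = 360 m

360 m


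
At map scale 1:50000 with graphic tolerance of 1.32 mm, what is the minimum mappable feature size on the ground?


ground = 1.32 mm * 50000 / 1000 = 66.0 m

66.0 m


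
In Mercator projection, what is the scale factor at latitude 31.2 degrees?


SF = 1 / cos(31.2) = 1 / 0.855364 = 1.169

1.169


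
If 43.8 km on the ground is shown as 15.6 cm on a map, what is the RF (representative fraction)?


ground = 43.8 km = 4380000 cm; RF denominator = ground / map = 4380000 / 15.6 ≈ 280769; RF = 1:280769

1:280769


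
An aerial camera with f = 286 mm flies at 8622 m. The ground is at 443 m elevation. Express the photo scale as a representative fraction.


scale = f / (H - h) = 286 mm / 8179 m = 286 / 8179000 = 1:28598

1:28598


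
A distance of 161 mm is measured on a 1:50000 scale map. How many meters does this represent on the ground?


ground = 161 mm * 50000 / 1000 = 8050.0 m

8050.0 m


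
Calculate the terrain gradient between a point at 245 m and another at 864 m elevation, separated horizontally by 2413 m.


gradient = (864 - 245) / 2413 = 619 / 2413 = 0.2565

0.2565


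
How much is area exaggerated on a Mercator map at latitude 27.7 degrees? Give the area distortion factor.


area_distortion = 1/cos^2(27.7) = 1.276

1.276


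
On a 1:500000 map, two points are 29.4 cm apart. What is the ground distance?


ground = 29.4 cm * 500000 / 100 = 147000.0 m = 147.0 km

147.0 km


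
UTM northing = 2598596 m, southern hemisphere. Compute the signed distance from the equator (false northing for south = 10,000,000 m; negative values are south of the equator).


For southern: actual = 2598596 - 10000000 = -7401404 m

-7401404 m


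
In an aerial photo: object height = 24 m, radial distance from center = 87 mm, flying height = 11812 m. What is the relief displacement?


d = h * r / H = 24 * 87 / 11812 = 0.18 mm

0.18 mm


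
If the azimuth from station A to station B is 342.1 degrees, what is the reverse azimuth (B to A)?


back azimuth = (342.1 + 180) mod 360 = 162.1 degrees

162.1 degrees


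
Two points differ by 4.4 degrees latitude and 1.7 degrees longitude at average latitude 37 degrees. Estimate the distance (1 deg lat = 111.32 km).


dlat_km = 4.4 * 111.32 = 489.808
dlon_km = 1.7 * 111.32 * cos(37) ≈ 151.137
dist = sqrt(489.808^2 + 151.137^2) ≈ 512.6 km

512.6 km


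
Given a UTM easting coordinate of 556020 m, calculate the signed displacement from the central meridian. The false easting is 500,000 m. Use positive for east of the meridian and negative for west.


displacement = 556020 - 500000 = 56020 m

56020 m


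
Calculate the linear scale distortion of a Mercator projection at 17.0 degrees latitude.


SF = 1 / cos(17.0) = 1 / 0.956305 = 1.046

1.046


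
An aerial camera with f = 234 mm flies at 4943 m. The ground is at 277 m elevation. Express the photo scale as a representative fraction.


scale = f / (H - h) = 234 mm / 4666 m = 234 / 4666000 = 1:19940

1:19940


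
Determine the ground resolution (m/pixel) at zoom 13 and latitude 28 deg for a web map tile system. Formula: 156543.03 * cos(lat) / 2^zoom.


res = 156543.03 * cos(28) / 2^13 = 156543.03 * 0.88294759 / 8192 = 16.87 m/pixel

16.87 m/pixel


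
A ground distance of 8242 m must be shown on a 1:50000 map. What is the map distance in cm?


map_cm = 8242 * 100 / 50000 = 16.484 cm ≈ 16.48 cm

16.48 cm


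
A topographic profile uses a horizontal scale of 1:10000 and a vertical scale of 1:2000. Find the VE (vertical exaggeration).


VE = horizontal_scale / vertical_scale = 10000 / 2000 = 5.0

5.0x


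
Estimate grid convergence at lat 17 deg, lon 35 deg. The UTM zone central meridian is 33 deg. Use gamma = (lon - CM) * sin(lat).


gamma = (35 - 33) * sin(17) = 2 * 0.292372 = 0.585 degrees

0.585 degrees


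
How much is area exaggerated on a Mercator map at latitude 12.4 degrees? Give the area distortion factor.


area_distortion = 1/cos^2(12.4) = 1.048

1.048


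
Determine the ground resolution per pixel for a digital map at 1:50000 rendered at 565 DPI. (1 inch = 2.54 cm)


pixel_cm = 2.54 / 565 ≈ 0.004496 cm
ground = pixel_cm * 50000 / 100 = 2.54 * 50000 / (565 * 100) = 127000 / 56500 ≈ 2.25 m

2.25 m


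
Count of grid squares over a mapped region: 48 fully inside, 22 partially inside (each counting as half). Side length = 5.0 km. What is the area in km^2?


effective squares = 48 + 22 * 0.5 = 59.0
area = 59.0 * 25.0 = 1475.0 km^2

1475.0 km^2


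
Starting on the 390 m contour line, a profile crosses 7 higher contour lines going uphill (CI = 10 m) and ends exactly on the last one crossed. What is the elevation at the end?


elevation = 390 + 7 * 10 = 460 m

460 m


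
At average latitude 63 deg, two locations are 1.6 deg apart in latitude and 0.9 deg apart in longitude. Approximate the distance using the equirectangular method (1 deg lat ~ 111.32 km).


dlat_km = 1.6 * 111.32 = 178.112
dlon_km = 0.9 * 111.32 * cos(63) ≈ 45.484
dist = sqrt(178.112^2 + 45.484^2) ≈ 183.8 km

183.8 km


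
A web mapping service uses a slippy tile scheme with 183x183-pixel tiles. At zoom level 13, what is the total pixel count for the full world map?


tiles per axis = 2^13 = 8192
total tiles = 8192^2 = 67108864
pixels per axis = 8192 * 183 = 1499136
total pixels = 1499136^2 = 2247408746496

2247408746496 pixels


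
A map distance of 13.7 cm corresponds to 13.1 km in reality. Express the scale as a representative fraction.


ground = 13.1 km = 1310000 cm; RF denominator = ground / map = 1310000 / 13.7 ≈ 95620; RF = 1:95620

1:95620


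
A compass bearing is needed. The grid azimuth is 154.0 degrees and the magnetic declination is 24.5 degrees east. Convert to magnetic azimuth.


magnetic azimuth = grid azimuth - declination (east +ve)
mag_az = 154.0 - 24.5 = 129.5 degrees

129.5 degrees


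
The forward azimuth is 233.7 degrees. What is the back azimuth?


back azimuth = (233.7 + 180) mod 360 = 53.7 degrees

53.7 degrees


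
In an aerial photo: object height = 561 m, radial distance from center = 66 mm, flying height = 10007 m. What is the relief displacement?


d = h * r / H = 561 * 66 / 10007 = 3.7 mm

3.7 mm


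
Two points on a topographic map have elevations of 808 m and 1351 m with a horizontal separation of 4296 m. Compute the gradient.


gradient = (1351 - 808) / 4296 = 543 / 4296 = 0.1264

0.1264


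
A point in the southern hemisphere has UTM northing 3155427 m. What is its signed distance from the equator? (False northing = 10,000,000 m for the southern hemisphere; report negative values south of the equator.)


For southern: actual = 3155427 - 10000000 = -6844573 m

-6844573 m


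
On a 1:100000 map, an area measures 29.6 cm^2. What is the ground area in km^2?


ground_area = 29.6 * (100000/100)^2 = 29600000.0 m^2 = 29.6 km^2

29.6 km^2


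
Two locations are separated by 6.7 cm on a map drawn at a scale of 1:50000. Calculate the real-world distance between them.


ground = 6.7 cm * 50000 / 100 = 3350.0 m = 3.35 km

3.35 km


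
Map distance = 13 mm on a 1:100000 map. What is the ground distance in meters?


ground = 13 mm * 100000 / 1000 = 1300.0 m

1300.0 m


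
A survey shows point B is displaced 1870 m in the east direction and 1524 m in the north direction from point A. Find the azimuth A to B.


az = atan2(1870, 1524) = 50.8 deg
adjusted to 0-360: 50.8 degrees

50.8 degrees


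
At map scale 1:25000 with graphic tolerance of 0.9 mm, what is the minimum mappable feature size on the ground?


ground = 0.9 mm * 25000 / 1000 = 22.5 m

22.5 m


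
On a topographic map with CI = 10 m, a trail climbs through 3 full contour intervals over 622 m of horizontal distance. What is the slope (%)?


elevation change = 3 * 10 = 30 m
slope = 30 / 622 * 100 = 4.8%

4.8%


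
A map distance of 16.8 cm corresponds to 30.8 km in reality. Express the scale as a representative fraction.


ground = 30.8 km = 3080000 cm; RF denominator = ground / map = 3080000 / 16.8 ≈ 183333; RF = 1:183333

1:183333


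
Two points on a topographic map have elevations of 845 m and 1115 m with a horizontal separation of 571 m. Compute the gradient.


gradient = (1115 - 845) / 571 = 270 / 571 = 0.4729

0.4729


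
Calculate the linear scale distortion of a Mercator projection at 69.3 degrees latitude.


SF = 1 / cos(69.3) = 1 / 0.353475 = 2.829

2.829


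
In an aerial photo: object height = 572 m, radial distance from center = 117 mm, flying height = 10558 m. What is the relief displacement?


d = h * r / H = 572 * 117 / 10558 = 6.34 mm

6.34 mm


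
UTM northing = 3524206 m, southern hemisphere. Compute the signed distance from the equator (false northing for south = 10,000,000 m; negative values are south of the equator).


For southern: actual = 3524206 - 10000000 = -6475794 m

-6475794 m


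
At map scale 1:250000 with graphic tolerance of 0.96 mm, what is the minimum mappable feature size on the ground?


ground = 0.96 mm * 250000 / 1000 = 240.0 m

240.0 m


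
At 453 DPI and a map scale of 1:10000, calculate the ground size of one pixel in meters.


pixel_cm = 2.54 / 453 ≈ 0.005607 cm
ground = pixel_cm * 10000 / 100 = 2.54 * 10000 / (453 * 100) = 25400 / 45300 ≈ 0.56 m

0.56 m


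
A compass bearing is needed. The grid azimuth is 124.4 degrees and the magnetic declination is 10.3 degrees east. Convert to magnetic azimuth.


magnetic azimuth = grid azimuth - declination (east +ve)
mag_az = 124.4 - 10.3 = 114.1 degrees

114.1 degrees


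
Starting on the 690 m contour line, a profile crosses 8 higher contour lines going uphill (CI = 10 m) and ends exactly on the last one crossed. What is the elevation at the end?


elevation = 690 + 8 * 10 = 770 m

770 m


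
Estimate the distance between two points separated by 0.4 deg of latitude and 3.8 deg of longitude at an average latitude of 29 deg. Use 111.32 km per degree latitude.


dlat_km = 0.4 * 111.32 = 44.528
dlon_km = 3.8 * 111.32 * cos(29) ≈ 369.978
dist = sqrt(44.528^2 + 369.978^2) ≈ 372.6 km

372.6 km


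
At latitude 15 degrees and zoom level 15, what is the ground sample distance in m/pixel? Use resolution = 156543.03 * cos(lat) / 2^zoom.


res = 156543.03 * cos(15) / 2^15 = 156543.03 * 0.96592583 / 32768 = 4.61 m/pixel

4.61 m/pixel


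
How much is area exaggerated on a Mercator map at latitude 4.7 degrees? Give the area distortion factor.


area_distortion = 1/cos^2(4.7) = 1.007

1.007


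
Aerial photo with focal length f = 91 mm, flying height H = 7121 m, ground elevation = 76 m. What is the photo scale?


scale = f / (H - h) = 91 mm / 7045 m = 91 / 7045000 = 1:77418

1:77418


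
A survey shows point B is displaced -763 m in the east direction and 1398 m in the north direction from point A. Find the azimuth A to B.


az = atan2(-763, 1398) = -28.6 deg
adjusted to 0-360: 331.4 degrees

331.4 degrees


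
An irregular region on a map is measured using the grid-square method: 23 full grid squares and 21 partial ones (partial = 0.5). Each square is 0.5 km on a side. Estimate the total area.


effective squares = 23 + 21 * 0.5 = 33.5
area = 33.5 * 0.25 = 8.375 km^2

8.375 km^2


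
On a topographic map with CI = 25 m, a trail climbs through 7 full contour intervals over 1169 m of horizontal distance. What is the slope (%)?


elevation change = 7 * 25 = 175 m
slope = 175 / 1169 * 100 = 15.0%

15.0%


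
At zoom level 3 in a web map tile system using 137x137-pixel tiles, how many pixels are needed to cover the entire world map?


tiles per axis = 2^3 = 8
total tiles = 8^2 = 64
pixels per axis = 8 * 137 = 1096
total pixels = 1096^2 = 1201216

1201216 pixels


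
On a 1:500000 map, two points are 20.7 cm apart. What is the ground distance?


ground = 20.7 cm * 500000 / 100 = 103500.0 m = 103.5 km

103.5 km


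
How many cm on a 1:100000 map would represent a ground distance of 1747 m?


map_cm = 1747 * 100 / 100000 = 1.747 cm ≈ 1.75 cm

1.75 cm


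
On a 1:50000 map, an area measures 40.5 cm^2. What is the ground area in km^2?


ground_area = 40.5 * (50000/100)^2 = 10125000.0 m^2 = 10.125 km^2

10.125 km^2


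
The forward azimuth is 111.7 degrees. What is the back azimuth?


back azimuth = (111.7 + 180) mod 360 = 291.7 degrees

291.7 degrees


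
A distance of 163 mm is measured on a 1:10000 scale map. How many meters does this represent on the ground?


ground = 163 mm * 10000 / 1000 = 1630.0 m

1630.0 m


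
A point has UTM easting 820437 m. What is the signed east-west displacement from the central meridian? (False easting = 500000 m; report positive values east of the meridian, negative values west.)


displacement = 820437 - 500000 = 320437 m

320437 m


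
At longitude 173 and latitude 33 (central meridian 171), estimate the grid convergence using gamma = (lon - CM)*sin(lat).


gamma = (173 - 171) * sin(33) = 2 * 0.544639 = 1.089 degrees

1.089 degrees


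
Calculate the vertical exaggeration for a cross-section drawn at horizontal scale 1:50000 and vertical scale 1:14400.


VE = horizontal_scale / vertical_scale = 50000 / 14400 ≈ 3.5

3.5x


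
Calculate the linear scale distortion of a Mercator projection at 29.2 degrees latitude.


SF = 1 / cos(29.2) = 1 / 0.872922 = 1.146

1.146


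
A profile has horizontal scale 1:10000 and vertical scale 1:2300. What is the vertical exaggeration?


VE = horizontal_scale / vertical_scale = 10000 / 2300 ≈ 4.3

4.3x


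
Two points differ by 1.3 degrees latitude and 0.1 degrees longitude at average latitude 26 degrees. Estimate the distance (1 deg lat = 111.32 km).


dlat_km = 1.3 * 111.32 = 144.716
dlon_km = 0.1 * 111.32 * cos(26) ≈ 10.005
dist = sqrt(144.716^2 + 10.005^2) ≈ 145.1 km

145.1 km


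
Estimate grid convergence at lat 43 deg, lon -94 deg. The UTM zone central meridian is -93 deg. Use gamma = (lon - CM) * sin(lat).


gamma = (-94 - -93) * sin(43) = -1 * 0.681998 = -0.682 degrees

-0.682 degrees


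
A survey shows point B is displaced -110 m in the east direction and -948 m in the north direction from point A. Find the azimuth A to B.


az = atan2(-110, -948) = -173.4 deg
adjusted to 0-360: 186.6 degrees

186.6 degrees


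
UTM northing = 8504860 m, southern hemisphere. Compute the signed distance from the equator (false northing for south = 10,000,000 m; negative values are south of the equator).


For southern: actual = 8504860 - 10000000 = -1495140 m

-1495140 m


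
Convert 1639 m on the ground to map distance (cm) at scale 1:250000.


map_cm = 1639 * 100 / 250000 = 0.6556 cm ≈ 0.66 cm

0.66 cm


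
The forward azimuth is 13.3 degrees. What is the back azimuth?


back azimuth = (13.3 + 180) mod 360 = 193.3 degrees

193.3 degrees


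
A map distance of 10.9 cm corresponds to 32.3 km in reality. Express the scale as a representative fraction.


ground = 32.3 km = 3230000 cm; RF denominator = ground / map = 3230000 / 10.9 ≈ 296330; RF = 1:296330

1:296330


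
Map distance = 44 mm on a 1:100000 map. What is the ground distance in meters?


ground = 44 mm * 100000 / 1000 = 4400.0 m

4400.0 m


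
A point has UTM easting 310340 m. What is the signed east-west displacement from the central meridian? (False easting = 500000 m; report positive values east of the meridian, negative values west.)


displacement = 310340 - 500000 = -189660 m

-189660 m


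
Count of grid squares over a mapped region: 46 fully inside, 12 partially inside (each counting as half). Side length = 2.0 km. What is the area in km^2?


effective squares = 46 + 12 * 0.5 = 52.0
area = 52.0 * 4.0 = 208.0 km^2

208.0 km^2


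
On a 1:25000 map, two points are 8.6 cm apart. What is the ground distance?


ground = 8.6 cm * 25000 / 100 = 2150.0 m = 2.15 km

2.15 km


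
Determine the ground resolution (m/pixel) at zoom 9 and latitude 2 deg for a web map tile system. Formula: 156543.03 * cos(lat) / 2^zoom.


res = 156543.03 * cos(2) / 2^9 = 156543.03 * 0.99939083 / 512 = 305.56 m/pixel

305.56 m/pixel


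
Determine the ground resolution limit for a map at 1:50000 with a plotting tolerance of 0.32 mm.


ground = 0.32 mm * 50000 / 1000 = 16.0 m

16.0 m


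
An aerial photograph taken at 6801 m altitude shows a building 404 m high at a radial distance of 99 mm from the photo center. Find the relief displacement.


d = h * r / H = 404 * 99 / 6801 = 5.88 mm

5.88 mm


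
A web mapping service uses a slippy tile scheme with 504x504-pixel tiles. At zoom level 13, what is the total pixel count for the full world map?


tiles per axis = 2^13 = 8192
total tiles = 8192^2 = 67108864
pixels per axis = 8192 * 504 = 4128768
total pixels = 4128768^2 = 17046725197824

17046725197824 pixels


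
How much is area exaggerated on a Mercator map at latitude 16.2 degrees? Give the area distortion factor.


area_distortion = 1/cos^2(16.2) = 1.084

1.084


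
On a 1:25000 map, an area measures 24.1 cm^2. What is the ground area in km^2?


ground_area = 24.1 * (25000/100)^2 = 1506250.0 m^2 = 1.50625 km^2 ≈ 1.506 km^2

1.506 km^2


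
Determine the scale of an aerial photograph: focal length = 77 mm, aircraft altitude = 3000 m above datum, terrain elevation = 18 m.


scale = f / (H - h) = 77 mm / 2982 m = 77 / 2982000 = 1:38727

1:38727


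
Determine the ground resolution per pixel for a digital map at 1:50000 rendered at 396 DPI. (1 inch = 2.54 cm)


pixel_cm = 2.54 / 396 ≈ 0.006414 cm
ground = pixel_cm * 50000 / 100 = 2.54 * 50000 / (396 * 100) = 127000 / 39600 ≈ 3.21 m

3.21 m


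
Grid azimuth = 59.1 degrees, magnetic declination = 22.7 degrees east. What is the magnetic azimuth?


magnetic azimuth = grid azimuth - declination (east +ve)
mag_az = 59.1 - 22.7 = 36.4 degrees

36.4 degrees


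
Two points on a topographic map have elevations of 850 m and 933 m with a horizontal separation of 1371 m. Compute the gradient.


gradient = (933 - 850) / 1371 = 83 / 1371 = 0.0605

0.0605


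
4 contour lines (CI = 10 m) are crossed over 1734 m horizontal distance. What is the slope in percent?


elevation change = 4 * 10 = 40 m
slope = 40 / 1734 * 100 = 2.3%

2.3%


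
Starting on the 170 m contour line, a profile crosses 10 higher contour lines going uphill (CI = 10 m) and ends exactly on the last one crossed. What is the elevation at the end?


elevation = 170 + 10 * 10 = 270 m

270 m


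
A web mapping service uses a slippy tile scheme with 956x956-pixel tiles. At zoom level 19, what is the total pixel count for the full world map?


tiles per axis = 2^19 = 524288
total tiles = 524288^2 = 274877906944
pixels per axis = 524288 * 956 = 501219328
total pixels = 501219328^2 = 251220814760771584

251220814760771584 pixels


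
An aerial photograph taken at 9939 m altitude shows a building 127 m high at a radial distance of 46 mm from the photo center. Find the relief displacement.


d = h * r / H = 127 * 46 / 9939 = 0.59 mm

0.59 mm


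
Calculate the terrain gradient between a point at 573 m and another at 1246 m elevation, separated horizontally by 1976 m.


gradient = (1246 - 573) / 1976 = 673 / 1976 = 0.3406

0.3406


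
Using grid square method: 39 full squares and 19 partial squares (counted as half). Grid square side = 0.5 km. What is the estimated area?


effective squares = 39 + 19 * 0.5 = 48.5
area = 48.5 * 0.25 = 12.125 km^2

12.125 km^2


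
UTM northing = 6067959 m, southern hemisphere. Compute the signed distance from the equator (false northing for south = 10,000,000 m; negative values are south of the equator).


For southern: actual = 6067959 - 10000000 = -3932041 m

-3932041 m


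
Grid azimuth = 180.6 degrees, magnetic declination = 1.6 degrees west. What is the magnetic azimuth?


magnetic azimuth = grid azimuth - declination (east +ve)
mag_az = 180.6 - -1.6 = 182.2 degrees

182.2 degrees


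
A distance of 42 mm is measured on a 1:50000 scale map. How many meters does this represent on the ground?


ground = 42 mm * 50000 / 1000 = 2100.0 m

2100.0 m


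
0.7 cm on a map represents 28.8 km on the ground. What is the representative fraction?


ground = 28.8 km = 2880000 cm; RF denominator = ground / map = 2880000 / 0.7 ≈ 4114286; RF = 1:4114286

1:4114286
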